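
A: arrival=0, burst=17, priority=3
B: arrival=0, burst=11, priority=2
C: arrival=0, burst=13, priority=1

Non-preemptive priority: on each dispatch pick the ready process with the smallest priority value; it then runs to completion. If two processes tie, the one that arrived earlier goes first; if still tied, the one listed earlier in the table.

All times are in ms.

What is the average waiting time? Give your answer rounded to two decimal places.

12.33

Gantt: | C 0-13 | B 13-24 | A 24-41 |
Completion: A=41  B=24  C=13
Turnaround (C−A): A=41  B=24  C=13
Waiting times: A=24, B=13, C=0
Average waiting = (24+13+0) / 3 = 37/3 = 12.33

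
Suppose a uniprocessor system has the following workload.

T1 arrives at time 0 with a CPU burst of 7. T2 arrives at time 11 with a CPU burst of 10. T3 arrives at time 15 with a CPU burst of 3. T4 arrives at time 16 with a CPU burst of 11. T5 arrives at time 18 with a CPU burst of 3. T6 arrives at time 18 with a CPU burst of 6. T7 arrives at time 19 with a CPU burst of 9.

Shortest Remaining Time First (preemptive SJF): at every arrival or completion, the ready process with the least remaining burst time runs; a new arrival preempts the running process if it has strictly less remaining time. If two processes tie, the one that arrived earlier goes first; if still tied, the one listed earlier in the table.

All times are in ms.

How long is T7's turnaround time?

23

Timeline: | T1 0-7 | idle 7-11 | T2 11-15 | T3 15-18 | T5 18-21 | T2 21-27 | T6 27-33 | T7 33-42 | T4 42-53 |
Completion: T1=7  T2=27  T3=18  T4=53  T5=21  T6=33  T7=42
Turnaround(T7) = completion − arrival = 42 − 19 = 23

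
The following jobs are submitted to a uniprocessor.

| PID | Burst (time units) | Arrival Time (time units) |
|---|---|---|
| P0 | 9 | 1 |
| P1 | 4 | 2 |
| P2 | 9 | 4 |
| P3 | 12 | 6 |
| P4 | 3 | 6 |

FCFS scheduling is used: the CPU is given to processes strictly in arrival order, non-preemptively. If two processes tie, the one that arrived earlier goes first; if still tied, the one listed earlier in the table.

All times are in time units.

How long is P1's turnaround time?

12

Timeline: | idle 0-1 | P0 1-10 | P1 10-14 | P2 14-23 | P3 23-35 | P4 35-38 |
Completion: P0=10  P1=14  P2=23  P3=35  P4=38
Turnaround (C−A): P0=9  P1=12  P2=19  P3=29  P4=32
Turnaround(P1) = completion − arrival = 14 − 2 = 12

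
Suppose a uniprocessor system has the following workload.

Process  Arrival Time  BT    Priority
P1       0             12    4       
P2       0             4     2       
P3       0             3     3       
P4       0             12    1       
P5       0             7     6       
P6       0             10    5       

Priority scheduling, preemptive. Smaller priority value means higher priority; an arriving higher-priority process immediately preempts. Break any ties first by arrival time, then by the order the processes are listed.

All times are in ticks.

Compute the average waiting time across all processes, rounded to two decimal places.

19.83

Gantt: | P4 0-12 | P2 12-16 | P3 16-19 | P1 19-31 | P6 31-41 | P5 41-48 |
Completion: P1=31  P2=16  P3=19  P4=12  P5=48  P6=41
Turnaround (C−A): P1=31  P2=16  P3=19  P4=12  P5=48  P6=41
Waiting times: P1=19, P2=12, P3=16, P4=0, P5=41, P6=31
Average waiting = (19+12+16+0+41+31) / 6 = 119/6 = 19.83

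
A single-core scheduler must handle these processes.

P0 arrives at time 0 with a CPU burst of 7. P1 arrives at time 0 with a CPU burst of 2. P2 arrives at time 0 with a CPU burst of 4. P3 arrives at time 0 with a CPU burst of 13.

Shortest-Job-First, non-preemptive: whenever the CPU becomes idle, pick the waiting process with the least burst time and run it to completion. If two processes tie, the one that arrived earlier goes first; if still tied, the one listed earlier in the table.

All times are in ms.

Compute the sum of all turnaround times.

47

Timeline: | P1 0-2 | P2 2-6 | P0 6-13 | P3 13-26 |
Completion: P0=13  P1=2  P2=6  P3=26
Turnaround = completion − arrival: P0=13, P1=2, P2=6, P3=26
Total turnaround = 13 + 2 + 6 + 26 = 47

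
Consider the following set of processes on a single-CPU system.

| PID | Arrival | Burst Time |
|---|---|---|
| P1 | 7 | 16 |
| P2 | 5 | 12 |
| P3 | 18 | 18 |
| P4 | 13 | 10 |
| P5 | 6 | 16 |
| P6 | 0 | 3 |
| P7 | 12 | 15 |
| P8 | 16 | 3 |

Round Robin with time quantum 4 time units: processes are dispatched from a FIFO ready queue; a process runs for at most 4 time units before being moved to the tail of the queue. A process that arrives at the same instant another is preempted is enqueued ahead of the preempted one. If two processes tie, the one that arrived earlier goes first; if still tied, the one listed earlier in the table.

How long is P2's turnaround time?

43

Gantt: | P6 0-3 | idle 3-5 | P2 5-9 | P5 9-13 | P1 13-17 | P2 17-21 | P7 21-25 | P4 25-29 | P5 29-33 | P8 33-36 | P1 36-40 | P3 40-44 | P2 44-48 | P7 48-52 | P4 52-56 | P5 56-60 | P1 60-64 | P3 64-68 | P7 68-72 | P4 72-74 | P5 74-78 | P1 78-82 | P3 82-86 | P7 86-89 | P3 89-95 |
Completion: P1=82  P2=48  P3=95  P4=74  P5=78  P6=3  P7=89  P8=36
Turnaround(P2) = completion − arrival = 48 − 5 = 43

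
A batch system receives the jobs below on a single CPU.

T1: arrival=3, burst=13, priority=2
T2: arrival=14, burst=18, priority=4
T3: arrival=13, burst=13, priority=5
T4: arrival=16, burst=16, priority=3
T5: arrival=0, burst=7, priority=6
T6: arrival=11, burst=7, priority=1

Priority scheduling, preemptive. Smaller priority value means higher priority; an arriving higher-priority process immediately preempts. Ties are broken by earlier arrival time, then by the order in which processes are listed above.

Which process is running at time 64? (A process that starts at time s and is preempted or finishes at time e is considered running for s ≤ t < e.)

Schedule: | T5 0-3 | T1 3-11 | T6 11-18 | T1 18-23 | T4 23-39 | T2 39-57 | T3 57-70 | T5 70-74 |
Completion: T1=23  T2=57  T3=70  T4=39  T5=74  T6=18
Turnaround (C−A): T1=20  T2=43  T3=57  T4=23  T5=74  T6=7

T3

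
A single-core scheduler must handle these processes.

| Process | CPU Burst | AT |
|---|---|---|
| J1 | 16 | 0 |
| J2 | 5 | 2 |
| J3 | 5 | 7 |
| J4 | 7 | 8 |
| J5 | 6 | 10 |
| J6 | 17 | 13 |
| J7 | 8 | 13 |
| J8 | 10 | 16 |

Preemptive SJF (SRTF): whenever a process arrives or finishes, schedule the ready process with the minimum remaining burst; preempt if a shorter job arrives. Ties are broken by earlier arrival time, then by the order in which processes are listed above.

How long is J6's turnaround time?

Schedule: | J1 0-2 | J2 2-7 | J3 7-12 | J5 12-18 | J4 18-25 | J7 25-33 | J8 33-43 | J1 43-57 | J6 57-74 |
Completion: J1=57  J2=7  J3=12  J4=25  J5=18  J6=74  J7=33  J8=43
Turnaround (C−A): J1=57  J2=5  J3=5  J4=17  J5=8  J6=61  J7=20  J8=27
Turnaround(J6) = completion − arrival = 74 − 13 = 61

61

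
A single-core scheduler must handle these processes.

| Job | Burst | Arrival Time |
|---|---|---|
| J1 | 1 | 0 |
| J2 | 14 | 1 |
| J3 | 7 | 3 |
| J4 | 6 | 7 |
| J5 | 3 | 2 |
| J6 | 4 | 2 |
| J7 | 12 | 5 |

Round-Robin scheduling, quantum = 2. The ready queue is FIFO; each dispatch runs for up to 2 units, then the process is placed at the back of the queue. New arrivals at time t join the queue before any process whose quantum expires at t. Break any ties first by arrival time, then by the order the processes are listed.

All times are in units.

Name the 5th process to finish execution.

Gantt: | J1 0-1 | J2 1-3 | J5 3-5 | J6 5-7 | J3 7-9 | J2 9-11 | J7 11-13 | J5 13-14 | J4 14-16 | J6 16-18 | J3 18-20 | J2 20-22 | J7 22-24 | J4 24-26 | J3 26-28 | J2 28-30 | J7 30-32 | J4 32-34 | J3 34-35 | J2 35-37 | J7 37-39 | J2 39-41 | J7 41-43 | J2 43-45 | J7 45-47 |
Completion: J1=1  J2=45  J3=35  J4=34  J5=14  J6=18  J7=47
Finish order: J1 → J5 → J6 → J4 → J3 → J2 → J7

J3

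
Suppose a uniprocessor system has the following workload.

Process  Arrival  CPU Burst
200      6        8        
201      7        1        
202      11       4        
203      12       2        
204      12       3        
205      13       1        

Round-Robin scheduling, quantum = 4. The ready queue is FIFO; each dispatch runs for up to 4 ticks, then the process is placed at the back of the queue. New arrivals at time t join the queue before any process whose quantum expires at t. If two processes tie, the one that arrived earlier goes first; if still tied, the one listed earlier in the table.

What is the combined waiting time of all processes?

Gantt: | idle 0-6 | 200 6-10 | 201 10-11 | 200 11-15 | 202 15-19 | 203 19-21 | 204 21-24 | 205 24-25 |
Completion: 200=15  201=11  202=19  203=21  204=24  205=25
Turnaround (C−A): 200=9  201=4  202=8  203=9  204=12  205=12
Waiting = turnaround − burst: 200=1, 201=3, 202=4, 203=7, 204=9, 205=11
Total waiting = 1 + 3 + 4 + 7 + 9 + 11 = 35

35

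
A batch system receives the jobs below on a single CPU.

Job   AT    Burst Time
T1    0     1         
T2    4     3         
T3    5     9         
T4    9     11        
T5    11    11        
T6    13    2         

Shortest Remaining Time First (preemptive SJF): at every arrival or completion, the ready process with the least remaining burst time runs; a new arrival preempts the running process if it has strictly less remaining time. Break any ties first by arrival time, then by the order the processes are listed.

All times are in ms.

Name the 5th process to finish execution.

Timeline: | T1 0-1 | idle 1-4 | T2 4-7 | T3 7-13 | T6 13-15 | T3 15-18 | T4 18-29 | T5 29-40 |
Completion: T1=1  T2=7  T3=18  T4=29  T5=40  T6=15
Turnaround (C−A): T1=1  T2=3  T3=13  T4=20  T5=29  T6=2
Finish order: T1 → T2 → T6 → T3 → T4 → T5

T4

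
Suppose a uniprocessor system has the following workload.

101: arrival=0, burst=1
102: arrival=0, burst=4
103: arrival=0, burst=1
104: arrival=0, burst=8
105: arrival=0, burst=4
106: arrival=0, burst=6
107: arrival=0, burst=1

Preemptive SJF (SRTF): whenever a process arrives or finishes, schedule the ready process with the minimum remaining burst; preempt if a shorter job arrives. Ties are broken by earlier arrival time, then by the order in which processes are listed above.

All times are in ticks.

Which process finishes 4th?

Gantt: | 101 0-1 | 103 1-2 | 107 2-3 | 102 3-7 | 105 7-11 | 106 11-17 | 104 17-25 |
Completion: 101=1  102=7  103=2  104=25  105=11  106=17  107=3
Turnaround (C−A): 101=1  102=7  103=2  104=25  105=11  106=17  107=3
Finish order: 101 → 103 → 107 → 102 → 105 → 106 → 104

102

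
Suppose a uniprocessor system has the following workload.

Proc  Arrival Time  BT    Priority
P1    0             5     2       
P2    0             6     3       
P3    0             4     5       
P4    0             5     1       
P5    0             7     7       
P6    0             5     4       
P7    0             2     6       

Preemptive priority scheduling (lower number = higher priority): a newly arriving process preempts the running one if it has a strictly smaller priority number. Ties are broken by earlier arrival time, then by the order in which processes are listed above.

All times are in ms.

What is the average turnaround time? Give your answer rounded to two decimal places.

Timeline: | P4 0-5 | P1 5-10 | P2 10-16 | P6 16-21 | P3 21-25 | P7 25-27 | P5 27-34 |
Completion: P1=10  P2=16  P3=25  P4=5  P5=34  P6=21  P7=27
Turnaround (C−A): P1=10  P2=16  P3=25  P4=5  P5=34  P6=21  P7=27
Turnaround times: P1=10, P2=16, P3=25, P4=5, P5=34, P6=21, P7=27
Average turnaround = (10+16+25+5+34+21+27) / 7 = 138/7 = 19.71

19.71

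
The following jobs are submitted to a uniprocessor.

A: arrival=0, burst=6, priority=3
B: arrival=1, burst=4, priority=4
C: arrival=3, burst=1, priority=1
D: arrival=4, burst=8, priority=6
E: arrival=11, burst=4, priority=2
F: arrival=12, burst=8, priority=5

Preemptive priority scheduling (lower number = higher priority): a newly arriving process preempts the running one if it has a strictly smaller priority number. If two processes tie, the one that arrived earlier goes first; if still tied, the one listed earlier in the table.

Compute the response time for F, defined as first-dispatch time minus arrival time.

3

Schedule: | A 0-3 | C 3-4 | A 4-7 | B 7-11 | E 11-15 | F 15-23 | D 23-31 |
Completion: A=7  B=11  C=4  D=31  E=15  F=23
Response(F) = first start − arrival = 15 − 12 = 3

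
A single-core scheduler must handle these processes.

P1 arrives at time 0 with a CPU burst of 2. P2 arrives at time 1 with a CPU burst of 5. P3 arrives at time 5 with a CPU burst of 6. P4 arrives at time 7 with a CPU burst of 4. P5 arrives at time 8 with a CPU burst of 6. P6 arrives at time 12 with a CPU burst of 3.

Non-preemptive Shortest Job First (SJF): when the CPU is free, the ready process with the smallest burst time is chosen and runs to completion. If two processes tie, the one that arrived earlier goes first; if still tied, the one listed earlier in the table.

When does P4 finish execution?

11

Schedule: | P1 0-2 | P2 2-7 | P4 7-11 | P3 11-17 | P6 17-20 | P5 20-26 |
Completion: P1=2  P2=7  P3=17  P4=11  P5=26  P6=20
Turnaround (C−A): P1=2  P2=6  P3=12  P4=4  P5=18  P6=8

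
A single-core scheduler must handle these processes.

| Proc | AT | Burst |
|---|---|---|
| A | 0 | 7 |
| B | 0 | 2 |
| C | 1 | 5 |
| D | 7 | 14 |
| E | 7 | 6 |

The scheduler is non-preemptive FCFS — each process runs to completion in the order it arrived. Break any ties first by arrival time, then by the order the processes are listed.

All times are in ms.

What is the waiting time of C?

Gantt: | A 0-7 | B 7-9 | C 9-14 | D 14-28 | E 28-34 |
Completion: A=7  B=9  C=14  D=28  E=34
Turnaround (C−A): A=7  B=9  C=13  D=21  E=27
Waiting(C) = turnaround − burst = 13 − 5 = 8

8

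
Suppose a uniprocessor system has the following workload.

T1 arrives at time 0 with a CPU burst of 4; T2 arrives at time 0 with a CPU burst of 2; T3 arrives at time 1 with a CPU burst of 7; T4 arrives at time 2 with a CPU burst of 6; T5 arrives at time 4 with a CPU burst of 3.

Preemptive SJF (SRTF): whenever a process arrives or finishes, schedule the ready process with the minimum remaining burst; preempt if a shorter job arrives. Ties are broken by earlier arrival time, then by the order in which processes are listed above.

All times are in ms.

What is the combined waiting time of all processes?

25

Timeline: | T2 0-2 | T1 2-6 | T5 6-9 | T4 9-15 | T3 15-22 |
Completion: T1=6  T2=2  T3=22  T4=15  T5=9
Turnaround (C−A): T1=6  T2=2  T3=21  T4=13  T5=5
Waiting = turnaround − burst: T1=2, T2=0, T3=14, T4=7, T5=2
Total waiting = 2 + 0 + 14 + 7 + 2 = 25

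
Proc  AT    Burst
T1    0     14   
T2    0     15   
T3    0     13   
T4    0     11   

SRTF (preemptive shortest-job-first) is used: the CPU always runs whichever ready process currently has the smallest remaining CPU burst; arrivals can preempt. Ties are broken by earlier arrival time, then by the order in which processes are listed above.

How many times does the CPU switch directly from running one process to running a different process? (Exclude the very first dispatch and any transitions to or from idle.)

Schedule: | T4 0-11 | T3 11-24 | T1 24-38 | T2 38-53 |
Completion: T1=38  T2=53  T3=24  T4=11
Turnaround (C−A): T1=38  T2=53  T3=24  T4=11

3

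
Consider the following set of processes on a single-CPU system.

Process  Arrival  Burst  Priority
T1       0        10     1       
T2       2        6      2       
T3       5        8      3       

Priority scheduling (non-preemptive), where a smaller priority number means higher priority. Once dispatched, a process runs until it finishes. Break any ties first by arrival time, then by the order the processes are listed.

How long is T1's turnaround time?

Gantt: | T1 0-10 | T2 10-16 | T3 16-24 |
Completion: T1=10  T2=16  T3=24
Turnaround(T1) = completion − arrival = 10 − 0 = 10

10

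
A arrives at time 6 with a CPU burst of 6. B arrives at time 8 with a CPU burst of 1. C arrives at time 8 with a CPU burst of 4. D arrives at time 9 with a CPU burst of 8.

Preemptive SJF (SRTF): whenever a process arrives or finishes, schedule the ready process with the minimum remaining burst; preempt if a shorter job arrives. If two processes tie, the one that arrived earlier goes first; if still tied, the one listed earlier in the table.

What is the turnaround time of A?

7

Gantt: | idle 0-6 | A 6-8 | B 8-9 | A 9-13 | C 13-17 | D 17-25 |
Completion: A=13  B=9  C=17  D=25
Turnaround (C−A): A=7  B=1  C=9  D=16
Turnaround(A) = completion − arrival = 13 − 6 = 7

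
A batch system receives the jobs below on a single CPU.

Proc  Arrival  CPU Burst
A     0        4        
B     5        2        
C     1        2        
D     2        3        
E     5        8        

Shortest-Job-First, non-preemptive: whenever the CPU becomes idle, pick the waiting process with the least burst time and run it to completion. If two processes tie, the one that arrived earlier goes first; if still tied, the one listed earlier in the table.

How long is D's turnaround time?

Schedule: | A 0-4 | C 4-6 | B 6-8 | D 8-11 | E 11-19 |
Completion: A=4  B=8  C=6  D=11  E=19
Turnaround (C−A): A=4  B=3  C=5  D=9  E=14
Turnaround(D) = completion − arrival = 11 − 2 = 9

9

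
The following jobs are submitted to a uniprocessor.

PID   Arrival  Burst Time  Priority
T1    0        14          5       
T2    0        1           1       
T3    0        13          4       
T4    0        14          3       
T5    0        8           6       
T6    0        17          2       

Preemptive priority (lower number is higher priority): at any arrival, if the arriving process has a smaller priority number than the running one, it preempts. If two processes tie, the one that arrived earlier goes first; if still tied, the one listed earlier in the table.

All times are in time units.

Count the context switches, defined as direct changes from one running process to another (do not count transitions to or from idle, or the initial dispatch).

Schedule: | T2 0-1 | T6 1-18 | T4 18-32 | T3 32-45 | T1 45-59 | T5 59-67 |
Completion: T1=59  T2=1  T3=45  T4=32  T5=67  T6=18
Turnaround (C−A): T1=59  T2=1  T3=45  T4=32  T5=67  T6=18

5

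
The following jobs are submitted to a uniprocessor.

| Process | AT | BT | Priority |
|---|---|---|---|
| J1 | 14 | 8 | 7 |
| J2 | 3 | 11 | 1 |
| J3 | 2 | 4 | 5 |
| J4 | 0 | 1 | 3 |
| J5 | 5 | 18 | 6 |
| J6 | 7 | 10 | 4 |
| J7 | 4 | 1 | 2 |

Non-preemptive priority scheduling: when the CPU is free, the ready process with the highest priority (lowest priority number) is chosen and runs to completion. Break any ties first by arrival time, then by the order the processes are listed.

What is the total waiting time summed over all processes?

Timeline: | J4 0-1 | idle 1-2 | J3 2-6 | J2 6-17 | J7 17-18 | J6 18-28 | J5 28-46 | J1 46-54 |
Completion: J1=54  J2=17  J3=6  J4=1  J5=46  J6=28  J7=18
Turnaround (C−A): J1=40  J2=14  J3=4  J4=1  J5=41  J6=21  J7=14
Waiting = turnaround − burst: J1=32, J2=3, J3=0, J4=0, J5=23, J6=11, J7=13
Total waiting = 32 + 3 + 0 + 0 + 23 + 11 + 13 = 82

82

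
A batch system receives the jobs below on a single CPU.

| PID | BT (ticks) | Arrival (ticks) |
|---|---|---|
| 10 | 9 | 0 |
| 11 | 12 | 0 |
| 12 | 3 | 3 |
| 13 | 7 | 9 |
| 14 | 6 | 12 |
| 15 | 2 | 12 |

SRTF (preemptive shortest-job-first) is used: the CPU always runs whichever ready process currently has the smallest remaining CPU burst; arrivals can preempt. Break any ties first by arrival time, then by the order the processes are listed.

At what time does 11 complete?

Schedule: | 10 0-3 | 12 3-6 | 10 6-12 | 15 12-14 | 14 14-20 | 13 20-27 | 11 27-39 |
Completion: 10=12  11=39  12=6  13=27  14=20  15=14
Turnaround (C−A): 10=12  11=39  12=3  13=18  14=8  15=2

39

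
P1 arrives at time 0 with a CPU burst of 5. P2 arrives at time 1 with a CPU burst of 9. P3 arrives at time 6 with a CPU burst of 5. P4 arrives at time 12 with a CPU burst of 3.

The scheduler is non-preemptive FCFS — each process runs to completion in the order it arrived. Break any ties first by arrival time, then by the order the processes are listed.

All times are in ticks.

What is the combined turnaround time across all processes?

41

Timeline: | P1 0-5 | P2 5-14 | P3 14-19 | P4 19-22 |
Completion: P1=5  P2=14  P3=19  P4=22
Turnaround = completion − arrival: P1=5, P2=13, P3=13, P4=10
Total turnaround = 5 + 13 + 13 + 10 = 41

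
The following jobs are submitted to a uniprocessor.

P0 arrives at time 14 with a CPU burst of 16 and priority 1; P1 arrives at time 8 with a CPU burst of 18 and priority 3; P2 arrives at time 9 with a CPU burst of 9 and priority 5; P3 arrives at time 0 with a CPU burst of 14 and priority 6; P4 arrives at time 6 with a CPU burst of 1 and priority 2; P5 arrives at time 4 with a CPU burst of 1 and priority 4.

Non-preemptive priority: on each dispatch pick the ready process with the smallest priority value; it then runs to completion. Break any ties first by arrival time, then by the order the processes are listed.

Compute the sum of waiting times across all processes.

Schedule: | P3 0-14 | P0 14-30 | P4 30-31 | P1 31-49 | P5 49-50 | P2 50-59 |
Completion: P0=30  P1=49  P2=59  P3=14  P4=31  P5=50
Turnaround (C−A): P0=16  P1=41  P2=50  P3=14  P4=25  P5=46
Waiting = turnaround − burst: P0=0, P1=23, P2=41, P3=0, P4=24, P5=45
Total waiting = 0 + 23 + 41 + 0 + 24 + 45 = 133

133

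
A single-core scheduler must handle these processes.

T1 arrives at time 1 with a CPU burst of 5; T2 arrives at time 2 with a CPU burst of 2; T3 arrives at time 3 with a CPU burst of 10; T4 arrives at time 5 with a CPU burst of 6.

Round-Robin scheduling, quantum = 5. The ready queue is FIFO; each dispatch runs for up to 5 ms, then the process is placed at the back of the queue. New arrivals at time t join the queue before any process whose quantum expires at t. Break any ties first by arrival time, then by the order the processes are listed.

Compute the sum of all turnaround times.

50

Gantt: | idle 0-1 | T1 1-6 | T2 6-8 | T3 8-13 | T4 13-18 | T3 18-23 | T4 23-24 |
Completion: T1=6  T2=8  T3=23  T4=24
Turnaround (C−A): T1=5  T2=6  T3=20  T4=19
Turnaround = completion − arrival: T1=5, T2=6, T3=20, T4=19
Total turnaround = 5 + 6 + 20 + 19 = 50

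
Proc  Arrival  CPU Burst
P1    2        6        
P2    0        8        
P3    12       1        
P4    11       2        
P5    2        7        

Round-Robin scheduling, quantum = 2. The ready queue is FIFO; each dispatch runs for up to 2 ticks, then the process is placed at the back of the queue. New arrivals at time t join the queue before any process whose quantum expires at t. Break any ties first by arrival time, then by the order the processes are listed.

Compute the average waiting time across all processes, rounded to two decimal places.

9.80

Timeline: | P2 0-2 | P1 2-4 | P5 4-6 | P2 6-8 | P1 8-10 | P5 10-12 | P2 12-14 | P1 14-16 | P4 16-18 | P3 18-19 | P5 19-21 | P2 21-23 | P5 23-24 |
Completion: P1=16  P2=23  P3=19  P4=18  P5=24
Turnaround (C−A): P1=14  P2=23  P3=7  P4=7  P5=22
Waiting times: P1=8, P2=15, P3=6, P4=5, P5=15
Average waiting = (8+15+6+5+15) / 5 = 49/5 = 9.80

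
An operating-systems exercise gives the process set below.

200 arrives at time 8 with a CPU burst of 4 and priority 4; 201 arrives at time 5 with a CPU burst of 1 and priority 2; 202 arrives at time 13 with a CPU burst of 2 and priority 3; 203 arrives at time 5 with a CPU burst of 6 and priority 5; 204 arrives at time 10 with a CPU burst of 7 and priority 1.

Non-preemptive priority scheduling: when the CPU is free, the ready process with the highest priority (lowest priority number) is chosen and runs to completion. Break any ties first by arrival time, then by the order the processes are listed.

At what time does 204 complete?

Gantt: | idle 0-5 | 201 5-6 | 203 6-12 | 204 12-19 | 202 19-21 | 200 21-25 |
Completion: 200=25  201=6  202=21  203=12  204=19
Turnaround (C−A): 200=17  201=1  202=8  203=7  204=9

19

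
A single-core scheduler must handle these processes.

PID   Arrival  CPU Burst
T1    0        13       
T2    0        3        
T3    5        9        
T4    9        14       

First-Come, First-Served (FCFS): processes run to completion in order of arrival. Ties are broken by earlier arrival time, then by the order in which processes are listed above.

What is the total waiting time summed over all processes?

Schedule: | T1 0-13 | T2 13-16 | T3 16-25 | T4 25-39 |
Completion: T1=13  T2=16  T3=25  T4=39
Turnaround (C−A): T1=13  T2=16  T3=20  T4=30
Waiting = turnaround − burst: T1=0, T2=13, T3=11, T4=16
Total waiting = 0 + 13 + 11 + 16 = 40

40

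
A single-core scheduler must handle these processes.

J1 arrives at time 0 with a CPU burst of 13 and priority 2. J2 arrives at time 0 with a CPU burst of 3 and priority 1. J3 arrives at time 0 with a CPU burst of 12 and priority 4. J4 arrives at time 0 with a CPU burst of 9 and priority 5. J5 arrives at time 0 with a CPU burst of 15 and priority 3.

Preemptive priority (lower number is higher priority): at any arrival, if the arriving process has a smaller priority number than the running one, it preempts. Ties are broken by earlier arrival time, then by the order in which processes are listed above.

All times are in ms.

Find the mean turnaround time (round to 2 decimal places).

Gantt: | J2 0-3 | J1 3-16 | J5 16-31 | J3 31-43 | J4 43-52 |
Completion: J1=16  J2=3  J3=43  J4=52  J5=31
Turnaround (C−A): J1=16  J2=3  J3=43  J4=52  J5=31
Turnaround times: J1=16, J2=3, J3=43, J4=52, J5=31
Average turnaround = (16+3+43+52+31) / 5 = 145/5 = 29.00

29.00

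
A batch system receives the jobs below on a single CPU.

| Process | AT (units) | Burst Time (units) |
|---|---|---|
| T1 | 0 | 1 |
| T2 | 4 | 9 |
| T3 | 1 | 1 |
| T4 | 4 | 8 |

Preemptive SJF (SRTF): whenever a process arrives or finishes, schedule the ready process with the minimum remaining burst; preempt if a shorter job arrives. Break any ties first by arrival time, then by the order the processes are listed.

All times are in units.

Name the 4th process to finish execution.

Gantt: | T1 0-1 | T3 1-2 | idle 2-4 | T4 4-12 | T2 12-21 |
Completion: T1=1  T2=21  T3=2  T4=12
Finish order: T1 → T3 → T4 → T2

T2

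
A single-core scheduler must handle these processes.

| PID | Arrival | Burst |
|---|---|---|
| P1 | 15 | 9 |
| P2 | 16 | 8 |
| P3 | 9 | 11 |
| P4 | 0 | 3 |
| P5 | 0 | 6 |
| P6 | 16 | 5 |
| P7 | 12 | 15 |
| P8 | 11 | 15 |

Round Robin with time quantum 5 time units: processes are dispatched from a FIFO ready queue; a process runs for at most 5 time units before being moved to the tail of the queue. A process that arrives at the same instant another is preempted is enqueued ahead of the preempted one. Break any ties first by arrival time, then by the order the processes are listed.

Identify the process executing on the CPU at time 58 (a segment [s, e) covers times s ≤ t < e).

P1

Gantt: | P4 0-3 | P5 3-9 | P3 9-14 | P8 14-19 | P7 19-24 | P3 24-29 | P1 29-34 | P2 34-39 | P6 39-44 | P8 44-49 | P7 49-54 | P3 54-55 | P1 55-59 | P2 59-62 | P8 62-67 | P7 67-72 |
Completion: P1=59  P2=62  P3=55  P4=3  P5=9  P6=44  P7=72  P8=67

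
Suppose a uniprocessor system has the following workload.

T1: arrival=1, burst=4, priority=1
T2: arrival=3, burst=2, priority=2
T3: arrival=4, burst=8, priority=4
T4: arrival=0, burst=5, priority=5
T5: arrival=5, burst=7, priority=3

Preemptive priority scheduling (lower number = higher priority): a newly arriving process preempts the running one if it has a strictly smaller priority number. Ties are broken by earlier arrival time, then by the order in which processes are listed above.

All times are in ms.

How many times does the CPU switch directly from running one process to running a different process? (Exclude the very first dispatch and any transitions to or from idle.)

Timeline: | T4 0-1 | T1 1-5 | T2 5-7 | T5 7-14 | T3 14-22 | T4 22-26 |
Completion: T1=5  T2=7  T3=22  T4=26  T5=14

5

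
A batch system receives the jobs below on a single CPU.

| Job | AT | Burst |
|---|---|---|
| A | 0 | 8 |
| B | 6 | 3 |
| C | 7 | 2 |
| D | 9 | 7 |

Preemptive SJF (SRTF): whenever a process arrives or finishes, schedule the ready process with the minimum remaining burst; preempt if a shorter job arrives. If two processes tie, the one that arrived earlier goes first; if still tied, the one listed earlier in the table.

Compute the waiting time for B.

Schedule: | A 0-8 | C 8-10 | B 10-13 | D 13-20 |
Completion: A=8  B=13  C=10  D=20
Turnaround (C−A): A=8  B=7  C=3  D=11
Waiting(B) = turnaround − burst = 7 − 3 = 4

4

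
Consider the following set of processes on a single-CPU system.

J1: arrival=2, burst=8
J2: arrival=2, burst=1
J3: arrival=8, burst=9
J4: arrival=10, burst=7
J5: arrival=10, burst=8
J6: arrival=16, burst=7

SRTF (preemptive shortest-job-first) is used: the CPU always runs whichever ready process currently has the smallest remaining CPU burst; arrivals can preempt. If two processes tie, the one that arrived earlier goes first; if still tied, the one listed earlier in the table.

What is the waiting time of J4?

Timeline: | idle 0-2 | J2 2-3 | J1 3-11 | J4 11-18 | J6 18-25 | J5 25-33 | J3 33-42 |
Completion: J1=11  J2=3  J3=42  J4=18  J5=33  J6=25
Waiting(J4) = turnaround − burst = 8 − 7 = 1

1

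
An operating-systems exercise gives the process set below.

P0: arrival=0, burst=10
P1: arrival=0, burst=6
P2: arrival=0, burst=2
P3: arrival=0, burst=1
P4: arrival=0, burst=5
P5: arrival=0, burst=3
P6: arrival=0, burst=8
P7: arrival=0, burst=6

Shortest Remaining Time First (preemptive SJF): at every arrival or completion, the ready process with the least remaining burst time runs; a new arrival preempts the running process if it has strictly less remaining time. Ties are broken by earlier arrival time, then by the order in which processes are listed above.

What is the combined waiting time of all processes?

Schedule: | P3 0-1 | P2 1-3 | P5 3-6 | P4 6-11 | P1 11-17 | P7 17-23 | P6 23-31 | P0 31-41 |
Completion: P0=41  P1=17  P2=3  P3=1  P4=11  P5=6  P6=31  P7=23
Waiting = turnaround − burst: P0=31, P1=11, P2=1, P3=0, P4=6, P5=3, P6=23, P7=17
Total waiting = 31 + 11 + 1 + 0 + 6 + 3 + 23 + 17 = 92

92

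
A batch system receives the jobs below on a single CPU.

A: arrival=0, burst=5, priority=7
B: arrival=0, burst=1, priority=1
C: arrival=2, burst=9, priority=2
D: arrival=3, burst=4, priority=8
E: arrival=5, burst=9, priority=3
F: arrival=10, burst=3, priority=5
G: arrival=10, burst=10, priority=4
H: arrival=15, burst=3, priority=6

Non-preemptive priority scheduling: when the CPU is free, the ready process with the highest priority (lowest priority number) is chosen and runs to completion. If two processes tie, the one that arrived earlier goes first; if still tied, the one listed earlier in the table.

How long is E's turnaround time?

19

Schedule: | B 0-1 | A 1-6 | C 6-15 | E 15-24 | G 24-34 | F 34-37 | H 37-40 | D 40-44 |
Completion: A=6  B=1  C=15  D=44  E=24  F=37  G=34  H=40
Turnaround(E) = completion − arrival = 24 − 5 = 19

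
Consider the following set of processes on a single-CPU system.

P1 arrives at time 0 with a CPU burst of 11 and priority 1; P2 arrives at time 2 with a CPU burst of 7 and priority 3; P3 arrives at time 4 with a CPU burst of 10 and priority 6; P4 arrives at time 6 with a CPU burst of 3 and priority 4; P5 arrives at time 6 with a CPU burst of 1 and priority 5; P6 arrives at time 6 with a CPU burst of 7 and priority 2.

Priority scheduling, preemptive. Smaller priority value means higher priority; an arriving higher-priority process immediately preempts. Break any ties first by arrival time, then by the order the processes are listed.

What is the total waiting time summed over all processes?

87

Gantt: | P1 0-11 | P6 11-18 | P2 18-25 | P4 25-28 | P5 28-29 | P3 29-39 |
Completion: P1=11  P2=25  P3=39  P4=28  P5=29  P6=18
Waiting = turnaround − burst: P1=0, P2=16, P3=25, P4=19, P5=22, P6=5
Total waiting = 0 + 16 + 25 + 19 + 22 + 5 = 87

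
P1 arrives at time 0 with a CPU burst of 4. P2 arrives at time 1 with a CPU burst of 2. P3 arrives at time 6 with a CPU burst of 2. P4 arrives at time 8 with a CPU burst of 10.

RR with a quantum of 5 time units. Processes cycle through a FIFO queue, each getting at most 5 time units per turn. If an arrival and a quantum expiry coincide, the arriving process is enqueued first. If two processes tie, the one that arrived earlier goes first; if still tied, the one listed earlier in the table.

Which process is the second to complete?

P2

Timeline: | P1 0-4 | P2 4-6 | P3 6-8 | P4 8-18 |
Completion: P1=4  P2=6  P3=8  P4=18
Finish order: P1 → P2 → P3 → P4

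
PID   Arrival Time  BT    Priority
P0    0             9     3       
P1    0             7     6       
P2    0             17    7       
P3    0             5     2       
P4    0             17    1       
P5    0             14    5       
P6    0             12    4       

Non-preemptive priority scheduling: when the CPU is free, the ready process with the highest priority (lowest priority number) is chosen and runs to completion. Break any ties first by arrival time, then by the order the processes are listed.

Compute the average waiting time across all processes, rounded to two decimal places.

Schedule: | P4 0-17 | P3 17-22 | P0 22-31 | P6 31-43 | P5 43-57 | P1 57-64 | P2 64-81 |
Completion: P0=31  P1=64  P2=81  P3=22  P4=17  P5=57  P6=43
Waiting times: P0=22, P1=57, P2=64, P3=17, P4=0, P5=43, P6=31
Average waiting = (22+57+64+17+0+43+31) / 7 = 234/7 = 33.43

33.43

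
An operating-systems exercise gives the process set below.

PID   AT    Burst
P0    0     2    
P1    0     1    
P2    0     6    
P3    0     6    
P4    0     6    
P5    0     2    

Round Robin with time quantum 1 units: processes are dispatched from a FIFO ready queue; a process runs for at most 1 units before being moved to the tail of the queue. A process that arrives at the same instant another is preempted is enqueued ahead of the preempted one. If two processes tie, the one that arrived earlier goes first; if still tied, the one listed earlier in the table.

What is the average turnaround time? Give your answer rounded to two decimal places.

Gantt: | P0 0-1 | P1 1-2 | P2 2-3 | P3 3-4 | P4 4-5 | P5 5-6 | P0 6-7 | P2 7-8 | P3 8-9 | P4 9-10 | P5 10-11 | P2 11-12 | P3 12-13 | P4 13-14 | P2 14-15 | P3 15-16 | P4 16-17 | P2 17-18 | P3 18-19 | P4 19-20 | P2 20-21 | P3 21-22 | P4 22-23 |
Completion: P0=7  P1=2  P2=21  P3=22  P4=23  P5=11
Turnaround (C−A): P0=7  P1=2  P2=21  P3=22  P4=23  P5=11
Turnaround times: P0=7, P1=2, P2=21, P3=22, P4=23, P5=11
Average turnaround = (7+2+21+22+23+11) / 6 = 86/6 = 14.33

14.33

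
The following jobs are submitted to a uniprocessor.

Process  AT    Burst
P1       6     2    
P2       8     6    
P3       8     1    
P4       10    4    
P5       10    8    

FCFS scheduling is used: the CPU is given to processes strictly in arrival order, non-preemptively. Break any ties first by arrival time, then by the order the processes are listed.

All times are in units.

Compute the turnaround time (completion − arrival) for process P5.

Schedule: | idle 0-6 | P1 6-8 | P2 8-14 | P3 14-15 | P4 15-19 | P5 19-27 |
Completion: P1=8  P2=14  P3=15  P4=19  P5=27
Turnaround (C−A): P1=2  P2=6  P3=7  P4=9  P5=17
Turnaround(P5) = completion − arrival = 27 − 10 = 17

17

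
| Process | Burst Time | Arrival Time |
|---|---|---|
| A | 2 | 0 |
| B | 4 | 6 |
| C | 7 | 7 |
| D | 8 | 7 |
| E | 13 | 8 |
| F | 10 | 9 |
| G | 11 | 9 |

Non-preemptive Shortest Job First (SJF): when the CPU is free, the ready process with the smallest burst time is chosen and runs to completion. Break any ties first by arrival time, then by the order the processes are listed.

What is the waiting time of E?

Timeline: | A 0-2 | idle 2-6 | B 6-10 | C 10-17 | D 17-25 | F 25-35 | G 35-46 | E 46-59 |
Completion: A=2  B=10  C=17  D=25  E=59  F=35  G=46
Waiting(E) = turnaround − burst = 51 − 13 = 38

38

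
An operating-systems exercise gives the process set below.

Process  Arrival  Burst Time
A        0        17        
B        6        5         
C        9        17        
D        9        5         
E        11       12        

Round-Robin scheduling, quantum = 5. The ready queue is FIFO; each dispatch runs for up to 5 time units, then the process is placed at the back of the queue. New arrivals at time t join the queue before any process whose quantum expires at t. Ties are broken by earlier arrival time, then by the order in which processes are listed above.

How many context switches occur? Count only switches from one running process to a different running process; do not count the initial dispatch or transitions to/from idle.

Timeline: | A 0-10 | B 10-15 | C 15-20 | D 20-25 | A 25-30 | E 30-35 | C 35-40 | A 40-42 | E 42-47 | C 47-52 | E 52-54 | C 54-56 |
Completion: A=42  B=15  C=56  D=25  E=54
Turnaround (C−A): A=42  B=9  C=47  D=16  E=43

11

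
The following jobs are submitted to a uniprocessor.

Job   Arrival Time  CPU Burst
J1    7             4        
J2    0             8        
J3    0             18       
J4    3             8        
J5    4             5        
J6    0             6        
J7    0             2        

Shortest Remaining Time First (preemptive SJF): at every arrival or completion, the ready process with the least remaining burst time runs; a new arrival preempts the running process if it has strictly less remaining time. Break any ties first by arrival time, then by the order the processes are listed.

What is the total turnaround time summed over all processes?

Schedule: | J7 0-2 | J6 2-8 | J1 8-12 | J5 12-17 | J2 17-25 | J4 25-33 | J3 33-51 |
Completion: J1=12  J2=25  J3=51  J4=33  J5=17  J6=8  J7=2
Turnaround (C−A): J1=5  J2=25  J3=51  J4=30  J5=13  J6=8  J7=2
Turnaround = completion − arrival: J1=5, J2=25, J3=51, J4=30, J5=13, J6=8, J7=2
Total turnaround = 5 + 25 + 51 + 30 + 13 + 8 + 2 = 134

134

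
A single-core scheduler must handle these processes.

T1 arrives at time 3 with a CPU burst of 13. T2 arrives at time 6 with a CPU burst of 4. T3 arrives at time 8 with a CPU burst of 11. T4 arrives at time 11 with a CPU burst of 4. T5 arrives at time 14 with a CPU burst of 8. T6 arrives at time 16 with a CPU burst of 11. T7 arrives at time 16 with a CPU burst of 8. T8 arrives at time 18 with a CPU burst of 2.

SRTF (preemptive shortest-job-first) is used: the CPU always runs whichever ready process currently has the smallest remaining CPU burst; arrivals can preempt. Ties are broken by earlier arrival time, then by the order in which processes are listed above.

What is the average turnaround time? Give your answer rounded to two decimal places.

Timeline: | idle 0-3 | T1 3-6 | T2 6-10 | T1 10-11 | T4 11-15 | T5 15-18 | T8 18-20 | T5 20-25 | T7 25-33 | T1 33-42 | T3 42-53 | T6 53-64 |
Completion: T1=42  T2=10  T3=53  T4=15  T5=25  T6=64  T7=33  T8=20
Turnaround times: T1=39, T2=4, T3=45, T4=4, T5=11, T6=48, T7=17, T8=2
Average turnaround = (39+4+45+4+11+48+17+2) / 8 = 170/8 = 21.25

21.25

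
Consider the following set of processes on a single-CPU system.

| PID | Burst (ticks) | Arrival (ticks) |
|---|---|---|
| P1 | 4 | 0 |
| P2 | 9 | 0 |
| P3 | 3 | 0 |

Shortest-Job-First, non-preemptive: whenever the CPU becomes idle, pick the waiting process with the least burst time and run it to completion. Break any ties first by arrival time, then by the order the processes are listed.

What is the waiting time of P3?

0

Gantt: | P3 0-3 | P1 3-7 | P2 7-16 |
Completion: P1=7  P2=16  P3=3
Turnaround (C−A): P1=7  P2=16  P3=3
Waiting(P3) = turnaround − burst = 3 − 3 = 0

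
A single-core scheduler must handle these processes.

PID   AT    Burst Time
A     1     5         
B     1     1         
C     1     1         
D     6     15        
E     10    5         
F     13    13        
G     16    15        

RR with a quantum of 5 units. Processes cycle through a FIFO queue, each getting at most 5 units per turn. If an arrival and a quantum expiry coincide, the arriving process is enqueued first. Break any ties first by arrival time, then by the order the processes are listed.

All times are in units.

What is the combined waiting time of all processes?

86

Gantt: | idle 0-1 | A 1-6 | B 6-7 | C 7-8 | D 8-13 | E 13-18 | F 18-23 | D 23-28 | G 28-33 | F 33-38 | D 38-43 | G 43-48 | F 48-51 | G 51-56 |
Completion: A=6  B=7  C=8  D=43  E=18  F=51  G=56
Waiting = turnaround − burst: A=0, B=5, C=6, D=22, E=3, F=25, G=25
Total waiting = 0 + 5 + 6 + 22 + 3 + 25 + 25 = 86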